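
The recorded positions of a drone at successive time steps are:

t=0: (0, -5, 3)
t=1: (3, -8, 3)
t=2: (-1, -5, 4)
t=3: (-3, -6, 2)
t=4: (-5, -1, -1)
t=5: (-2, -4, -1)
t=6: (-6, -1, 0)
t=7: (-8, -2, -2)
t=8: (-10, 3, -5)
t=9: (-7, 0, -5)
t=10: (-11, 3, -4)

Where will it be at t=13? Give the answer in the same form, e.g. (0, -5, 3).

(-12, 4, -9)

Step-to-step displacements: (+3, -3, +0), (-4, +3, +1), (-2, -1, -2), (-2, +5, -3), (+3, -3, +0), (-4, +3, +1), (-2, -1, -2), (-2, +5, -3), (+3, -3, +0), (-4, +3, +1) — a repeating cycle of length 4.
step 11: apply (-2, -1, -2) → (-13, 2, -6)
step 12: apply (-2, +5, -3) → (-15, 7, -9)
step 13: apply (+3, -3, +0) → (-12, 4, -9)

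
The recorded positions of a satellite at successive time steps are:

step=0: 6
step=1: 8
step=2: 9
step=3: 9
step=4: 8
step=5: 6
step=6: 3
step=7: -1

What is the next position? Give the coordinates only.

First differences are +2, +1, +0, -1, -2, -3, -4; their common second difference is -1 (constant acceleration).
step 8: -1 − 5 → -6

-6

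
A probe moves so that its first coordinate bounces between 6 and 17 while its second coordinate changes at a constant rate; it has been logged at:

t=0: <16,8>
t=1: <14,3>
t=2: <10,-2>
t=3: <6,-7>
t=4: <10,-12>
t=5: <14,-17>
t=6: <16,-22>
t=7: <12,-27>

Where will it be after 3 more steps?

The first coordinate reflects between 6 and 17, moving 4 per step.
  step 8: 12 → 8
  step 9: 8 → 8
  step 10: 8 → 12
The second coordinate changes by -5 each step: at step 10 it is -42.

<12,-42>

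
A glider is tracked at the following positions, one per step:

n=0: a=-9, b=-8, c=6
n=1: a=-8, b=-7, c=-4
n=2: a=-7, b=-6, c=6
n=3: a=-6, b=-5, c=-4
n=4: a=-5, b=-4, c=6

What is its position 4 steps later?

The a coordinate changes by +1 each step, so at step 8 it is -9 + 8·(1) = -1.
The b coordinate changes by +1 each step, so at step 8 it is -8 + 8·(1) = 0.
The c coordinate repeats the cycle [6, -4] with period 2; step 8 mod 2 = 0, giving 6.

a=-1, b=0, c=6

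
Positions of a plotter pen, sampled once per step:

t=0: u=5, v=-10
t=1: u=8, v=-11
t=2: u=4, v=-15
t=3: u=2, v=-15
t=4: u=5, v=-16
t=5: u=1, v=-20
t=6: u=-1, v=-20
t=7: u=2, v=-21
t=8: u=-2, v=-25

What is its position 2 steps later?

u=-1, v=-26

The moves between consecutive positions are (+3, -1), (-4, -4), (-2, +0), (+3, -1), (-4, -4), (-2, +0), (+3, -1), (-4, -4); they repeat the 3-cycle [(+3, -1), (-4, -4), (-2, +0)].
step 9: apply (-2, +0) → u=-4, v=-25
step 10: apply (+3, -1) → u=-1, v=-26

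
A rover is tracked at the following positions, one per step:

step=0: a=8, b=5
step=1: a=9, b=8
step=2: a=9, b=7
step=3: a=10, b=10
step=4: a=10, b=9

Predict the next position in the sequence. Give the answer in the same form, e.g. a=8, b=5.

The moves between consecutive positions are (+1,+3), (+0,-1), (+1,+3), (+0,-1); they repeat the 2-cycle [(+1,+3), (+0,-1)].
step 5: apply (+1,+3) → a=11, b=12

a=11, b=12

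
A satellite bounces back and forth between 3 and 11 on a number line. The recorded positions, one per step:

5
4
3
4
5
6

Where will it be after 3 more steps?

The value reflects between 3 and 11, moving 1 per step.
  step 6: 6 → 7
  step 7: 7 → 8
  step 8: 8 → 9

9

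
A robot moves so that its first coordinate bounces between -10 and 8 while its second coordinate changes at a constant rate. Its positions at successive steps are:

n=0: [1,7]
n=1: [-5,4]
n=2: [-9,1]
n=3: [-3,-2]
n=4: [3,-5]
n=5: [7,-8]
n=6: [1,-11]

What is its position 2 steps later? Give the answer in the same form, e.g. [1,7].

[-9,-17]

The first coordinate reflects between -10 and 8, moving 6 per step.
  step 7: 1 → -5
  step 8: -5 → -9
The second coordinate changes by -3 each step: at step 8 it is -17.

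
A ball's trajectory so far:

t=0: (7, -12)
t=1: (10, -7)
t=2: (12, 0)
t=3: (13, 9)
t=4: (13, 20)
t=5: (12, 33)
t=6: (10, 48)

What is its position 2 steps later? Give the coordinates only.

(3, 84)

Successive displacements: (+3, +5), (+2, +7), (+1, +9), (+0, +11), (-1, +13), (-2, +15) — each changes by (-1, +2).
step 7: (10, 48) + (-3, +17) → (7, 65)
step 8: (7, 65) + (-4, +19) → (3, 84)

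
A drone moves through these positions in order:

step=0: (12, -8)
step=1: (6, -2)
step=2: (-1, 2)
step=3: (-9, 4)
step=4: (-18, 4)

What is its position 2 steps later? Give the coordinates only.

Taking differences between consecutive positions: (-6, +6), (-7, +4), (-8, +2), (-9, +0). These grow by (-1, -2) each step.
step 5: (-18, 4) + (-10, -2) → (-28, 2)
step 6: (-28, 2) + (-11, -4) → (-39, -2)

(-39, -2)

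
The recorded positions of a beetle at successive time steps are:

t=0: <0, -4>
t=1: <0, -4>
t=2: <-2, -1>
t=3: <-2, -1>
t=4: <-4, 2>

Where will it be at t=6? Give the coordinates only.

The moves between consecutive positions are <+0, +0>, <-2, +3>, <+0, +0>, <-2, +3>; they repeat the 2-cycle [<+0, +0>, <-2, +3>].
step 5: apply <+0, +0> → <-4, 2>
step 6: apply <-2, +3> → <-6, 5>

<-6, 5>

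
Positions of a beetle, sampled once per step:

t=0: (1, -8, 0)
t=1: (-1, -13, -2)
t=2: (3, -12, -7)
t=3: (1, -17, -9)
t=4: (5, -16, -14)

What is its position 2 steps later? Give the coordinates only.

(7, -20, -21)

Step-to-step displacements: (-2, -5, -2), (+4, +1, -5), (-2, -5, -2), (+4, +1, -5) — a repeating cycle of length 2.
step 5: apply (-2, -5, -2) → (3, -21, -16)
step 6: apply (+4, +1, -5) → (7, -20, -21)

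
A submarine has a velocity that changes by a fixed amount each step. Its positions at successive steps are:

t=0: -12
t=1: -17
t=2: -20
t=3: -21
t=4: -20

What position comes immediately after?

-17

Successive displacements: -5, -3, -1, +1 — each changes by +2.
step 5: -20 + 3 → -17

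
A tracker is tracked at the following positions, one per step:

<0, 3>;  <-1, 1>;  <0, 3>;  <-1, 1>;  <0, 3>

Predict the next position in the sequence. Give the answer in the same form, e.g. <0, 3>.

The jumps are <-1, -2>, <+1, +2>, <-1, -2>, <+1, +2> — a geometric progression with ratio -1.
step 5: <0, 3> + <-1, -2> → <-1, 1>

<-1, 1>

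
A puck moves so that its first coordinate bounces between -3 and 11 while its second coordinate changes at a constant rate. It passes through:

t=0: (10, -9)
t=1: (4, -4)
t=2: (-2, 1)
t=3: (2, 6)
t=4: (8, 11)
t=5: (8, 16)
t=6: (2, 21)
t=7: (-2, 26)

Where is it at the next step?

The first coordinate reflects between -3 and 11, moving 6 per step.
  step 8: -2 → 4
The second coordinate changes by +5 each step: at step 8 it is 31.

(4, 31)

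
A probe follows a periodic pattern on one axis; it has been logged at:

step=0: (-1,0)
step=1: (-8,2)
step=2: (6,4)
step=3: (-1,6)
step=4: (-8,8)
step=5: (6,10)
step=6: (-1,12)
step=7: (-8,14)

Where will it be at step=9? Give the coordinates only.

(-1,18)

First: cycles through -1, -8, 6 every 3 steps. Step 9 lands at position 0 of the cycle → -1.
Second: linear, +2 per step → 18 at step 9.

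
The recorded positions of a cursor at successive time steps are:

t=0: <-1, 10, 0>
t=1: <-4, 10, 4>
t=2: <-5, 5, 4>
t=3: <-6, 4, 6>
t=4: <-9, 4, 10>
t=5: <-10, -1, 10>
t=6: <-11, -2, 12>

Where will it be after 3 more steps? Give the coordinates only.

<-16, -8, 18>

The moves between consecutive positions are <-3, +0, +4>, <-1, -5, +0>, <-1, -1, +2>, <-3, +0, +4>, <-1, -5, +0>, <-1, -1, +2>; they repeat the 3-cycle [<-3, +0, +4>, <-1, -5, +0>, <-1, -1, +2>].
step 7: apply <-3, +0, +4> → <-14, -2, 16>
step 8: apply <-1, -5, +0> → <-15, -7, 16>
step 9: apply <-1, -1, +2> → <-16, -8, 18>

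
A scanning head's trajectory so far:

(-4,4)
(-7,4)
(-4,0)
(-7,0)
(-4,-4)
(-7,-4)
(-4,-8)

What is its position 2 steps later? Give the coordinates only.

(-4,-12)

The moves between consecutive positions are (-3,+0), (+3,-4), (-3,+0), (+3,-4), (-3,+0), (+3,-4); they repeat the 2-cycle [(-3,+0), (+3,-4)].
step 7: apply (-3,+0) → (-7,-8)
step 8: apply (+3,-4) → (-4,-12)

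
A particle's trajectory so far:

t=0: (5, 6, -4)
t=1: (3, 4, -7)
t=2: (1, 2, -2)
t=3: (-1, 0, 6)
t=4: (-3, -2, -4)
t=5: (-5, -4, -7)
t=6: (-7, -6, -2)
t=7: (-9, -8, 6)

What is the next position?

The first coordinate changes by -2 each step, so at step 8 it is 5 + 8·(-2) = -11.
The second coordinate changes by -2 each step, so at step 8 it is 6 + 8·(-2) = -10.
The third coordinate repeats the cycle [-4, -7, -2, 6] with period 4; step 8 mod 4 = 0, giving -4.

(-11, -10, -4)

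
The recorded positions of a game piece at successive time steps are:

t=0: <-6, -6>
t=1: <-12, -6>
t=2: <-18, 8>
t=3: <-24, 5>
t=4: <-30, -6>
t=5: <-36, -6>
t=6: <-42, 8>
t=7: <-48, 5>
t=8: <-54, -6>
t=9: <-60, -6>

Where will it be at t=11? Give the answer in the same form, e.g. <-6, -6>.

<-72, 5>

The first coordinate changes by -6 each step, so at step 11 it is -6 + 11·(-6) = -72.
The second coordinate repeats the cycle [-6, -6, 8, 5] with period 4; step 11 mod 4 = 3, giving 5.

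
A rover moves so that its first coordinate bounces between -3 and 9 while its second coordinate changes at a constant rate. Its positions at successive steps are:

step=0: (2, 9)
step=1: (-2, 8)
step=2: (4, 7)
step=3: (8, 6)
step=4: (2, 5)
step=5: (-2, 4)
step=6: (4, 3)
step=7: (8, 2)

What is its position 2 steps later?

(-2, 0)

The first coordinate reflects between -3 and 9, moving 6 per step.
  step 8: 8 → 2
  step 9: 2 → -2
The second coordinate changes by -1 each step: at step 9 it is 0.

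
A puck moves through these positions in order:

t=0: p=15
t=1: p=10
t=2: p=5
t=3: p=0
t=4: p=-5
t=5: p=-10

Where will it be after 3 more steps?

Each step adds -5 to the position.
step 6: -10 − 5 → p=-15
step 7: -15 − 5 → p=-20
step 8: -20 − 5 → p=-25

p=-25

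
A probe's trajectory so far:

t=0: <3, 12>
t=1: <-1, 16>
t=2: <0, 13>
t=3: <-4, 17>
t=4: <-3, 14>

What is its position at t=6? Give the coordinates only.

<-6, 15>

Step-to-step displacements: <-4, +4>, <+1, -3>, <-4, +4>, <+1, -3> — a repeating cycle of length 2.
step 5: apply <-4, +4> → <-7, 18>
step 6: apply <+1, -3> → <-6, 15>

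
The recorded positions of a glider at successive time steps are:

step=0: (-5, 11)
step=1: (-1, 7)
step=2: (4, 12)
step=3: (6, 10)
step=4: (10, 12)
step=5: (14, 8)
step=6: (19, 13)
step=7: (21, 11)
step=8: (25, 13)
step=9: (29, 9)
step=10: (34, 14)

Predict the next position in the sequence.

(36, 12)

The moves between consecutive positions are (+4, -4), (+5, +5), (+2, -2), (+4, +2), (+4, -4), (+5, +5), (+2, -2), (+4, +2), (+4, -4), (+5, +5); they repeat the 4-cycle [(+4, -4), (+5, +5), (+2, -2), (+4, +2)].
step 11: apply (+2, -2) → (36, 12)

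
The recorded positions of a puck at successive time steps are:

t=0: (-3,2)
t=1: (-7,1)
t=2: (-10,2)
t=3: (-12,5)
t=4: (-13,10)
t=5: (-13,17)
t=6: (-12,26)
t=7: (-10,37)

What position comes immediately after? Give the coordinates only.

Taking differences between consecutive positions: (-4,-1), (-3,+1), (-2,+3), (-1,+5), (+0,+7), (+1,+9), (+2,+11). These grow by (+1,+2) each step.
step 8: (-10,37) + (+3,+13) → (-7,50)

(-7,50)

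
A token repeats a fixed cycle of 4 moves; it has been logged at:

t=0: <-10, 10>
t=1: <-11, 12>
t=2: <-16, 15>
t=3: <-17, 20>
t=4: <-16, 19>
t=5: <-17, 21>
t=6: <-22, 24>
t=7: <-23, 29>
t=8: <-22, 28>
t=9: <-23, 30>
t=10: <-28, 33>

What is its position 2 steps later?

<-28, 37>

Differencing gives <-1, +2>, <-5, +3>, <-1, +5>, <+1, -1>, <-1, +2>, <-5, +3>, <-1, +5>, <+1, -1>, <-1, +2>, <-5, +3>. This is the pattern <-1, +2>, <-5, +3>, <-1, +5>, <+1, -1> repeated.
step 11: apply <-1, +5> → <-29, 38>
step 12: apply <+1, -1> → <-28, 37>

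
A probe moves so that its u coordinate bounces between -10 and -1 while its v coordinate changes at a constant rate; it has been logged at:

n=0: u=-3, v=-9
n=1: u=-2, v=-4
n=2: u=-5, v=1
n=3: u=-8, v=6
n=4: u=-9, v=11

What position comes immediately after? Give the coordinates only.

The u coordinate travels 3 per step and bounces off the walls at -10 and -1.
  step 5: -9 → -6
The v coordinate changes by +5 each step: at step 5 it is 16.

u=-6, v=16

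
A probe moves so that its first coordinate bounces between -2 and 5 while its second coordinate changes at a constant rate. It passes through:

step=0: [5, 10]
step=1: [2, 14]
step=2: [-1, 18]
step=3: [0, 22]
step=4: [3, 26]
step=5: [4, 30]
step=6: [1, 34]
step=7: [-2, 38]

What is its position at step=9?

The first coordinate travels 3 per step and bounces off the walls at -2 and 5.
  step 8: -2 → 1
  step 9: 1 → 4
The second coordinate changes by +4 each step: at step 9 it is 46.

[4, 46]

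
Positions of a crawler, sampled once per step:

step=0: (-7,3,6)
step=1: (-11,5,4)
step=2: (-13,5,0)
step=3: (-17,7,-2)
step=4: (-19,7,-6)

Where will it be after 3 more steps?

Differencing gives (-4,+2,-2), (-2,+0,-4), (-4,+2,-2), (-2,+0,-4). This is the pattern (-4,+2,-2), (-2,+0,-4) repeated.
step 5: apply (-4,+2,-2) → (-23,9,-8)
step 6: apply (-2,+0,-4) → (-25,9,-12)
step 7: apply (-4,+2,-2) → (-29,11,-14)

(-29,11,-14)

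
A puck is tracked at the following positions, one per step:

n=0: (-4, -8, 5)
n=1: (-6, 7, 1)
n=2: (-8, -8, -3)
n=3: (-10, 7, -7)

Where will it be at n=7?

(-18, 7, -23)

First: linear, -2 per step → -18 at step 7.
Second: cycles through -8, 7 every 2 steps. Step 7 lands at position 1 of the cycle → 7.
Third: linear, -4 per step → -23 at step 7.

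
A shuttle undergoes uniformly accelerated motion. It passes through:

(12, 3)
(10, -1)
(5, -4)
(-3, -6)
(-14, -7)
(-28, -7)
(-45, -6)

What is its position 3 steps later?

(-114, 3)

Successive displacements: (-2, -4), (-5, -3), (-8, -2), (-11, -1), (-14, +0), (-17, +1) — each changes by (-3, +1).
step 7: (-45, -6) + (-20, +2) → (-65, -4)
step 8: (-65, -4) + (-23, +3) → (-88, -1)
step 9: (-88, -1) + (-26, +4) → (-114, 3)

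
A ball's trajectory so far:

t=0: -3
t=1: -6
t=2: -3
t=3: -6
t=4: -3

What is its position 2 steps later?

-3

Step-to-step displacements: -3, +3, -3, +3; each is -1× the previous.
step 5: -3 − 3 → -6
step 6: -6 + 3 → -3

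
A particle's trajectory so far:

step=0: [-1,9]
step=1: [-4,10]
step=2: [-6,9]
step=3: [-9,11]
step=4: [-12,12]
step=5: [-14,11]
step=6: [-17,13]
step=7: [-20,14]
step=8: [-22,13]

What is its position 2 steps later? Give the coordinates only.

Differencing gives [-3,+1], [-2,-1], [-3,+2], [-3,+1], [-2,-1], [-3,+2], [-3,+1], [-2,-1]. This is the pattern [-3,+1], [-2,-1], [-3,+2] repeated.
step 9: apply [-3,+2] → [-25,15]
step 10: apply [-3,+1] → [-28,16]

[-28,16]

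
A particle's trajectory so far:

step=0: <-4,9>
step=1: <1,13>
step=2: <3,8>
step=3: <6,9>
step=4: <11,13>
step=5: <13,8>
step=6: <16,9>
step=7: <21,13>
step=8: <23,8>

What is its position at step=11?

The moves between consecutive positions are <+5,+4>, <+2,-5>, <+3,+1>, <+5,+4>, <+2,-5>, <+3,+1>, <+5,+4>, <+2,-5>; they repeat the 3-cycle [<+5,+4>, <+2,-5>, <+3,+1>].
step 9: apply <+3,+1> → <26,9>
step 10: apply <+5,+4> → <31,13>
step 11: apply <+2,-5> → <33,8>

<33,8>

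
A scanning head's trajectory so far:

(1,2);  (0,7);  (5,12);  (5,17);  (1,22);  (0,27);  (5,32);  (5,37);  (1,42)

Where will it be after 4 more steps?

(1,62)

The first coordinate repeats the cycle [1, 0, 5, 5] with period 4; step 12 mod 4 = 0, giving 1.
The second coordinate changes by +5 each step, so at step 12 it is 2 + 12·(5) = 62.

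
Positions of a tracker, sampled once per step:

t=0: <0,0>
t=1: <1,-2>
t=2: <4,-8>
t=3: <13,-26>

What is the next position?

<40,-80>

Step-to-step displacements: <+1,-2>, <+3,-6>, <+9,-18>; each is 3× the previous.
step 4: <13,-26> + <+27,-54> → <40,-80>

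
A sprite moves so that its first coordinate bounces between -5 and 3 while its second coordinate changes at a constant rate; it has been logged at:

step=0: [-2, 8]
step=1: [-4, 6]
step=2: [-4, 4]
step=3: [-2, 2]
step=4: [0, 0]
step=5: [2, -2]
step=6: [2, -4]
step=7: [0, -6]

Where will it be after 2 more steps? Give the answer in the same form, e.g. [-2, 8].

The first coordinate travels 2 per step and bounces off the walls at -5 and 3.
  step 8: 0 → -2
  step 9: -2 → -4
The second coordinate changes by -2 each step: at step 9 it is -10.

[-4, -10]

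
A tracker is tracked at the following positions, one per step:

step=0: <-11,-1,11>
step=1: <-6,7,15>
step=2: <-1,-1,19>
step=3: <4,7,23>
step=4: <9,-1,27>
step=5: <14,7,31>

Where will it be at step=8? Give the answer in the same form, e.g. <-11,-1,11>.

<29,-1,43>

The first coordinate changes by +5 each step, so at step 8 it is -11 + 8·(5) = 29.
The second coordinate repeats the cycle [-1, 7] with period 2; step 8 mod 2 = 0, giving -1.
The third coordinate changes by +4 each step, so at step 8 it is 11 + 8·(4) = 43.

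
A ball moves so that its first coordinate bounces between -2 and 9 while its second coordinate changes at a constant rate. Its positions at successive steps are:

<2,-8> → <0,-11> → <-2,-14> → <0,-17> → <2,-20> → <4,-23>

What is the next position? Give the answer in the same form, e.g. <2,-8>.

The first coordinate reflects between -2 and 9, moving 2 per step.
  step 6: 4 → 6
The second coordinate changes by -3 each step: at step 6 it is -26.

<6,-26>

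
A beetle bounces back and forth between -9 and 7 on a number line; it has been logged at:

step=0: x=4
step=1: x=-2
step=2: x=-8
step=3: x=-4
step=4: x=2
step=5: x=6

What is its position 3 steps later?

x=-6

The value reflects between -9 and 7, moving 6 per step.
  step 6: 6 → 0
  step 7: 0 → -6
  step 8: -6 → -6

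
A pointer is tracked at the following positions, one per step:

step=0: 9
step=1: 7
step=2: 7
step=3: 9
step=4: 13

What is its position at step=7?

First differences are -2, +0, +2, +4; their common second difference is +2 (constant acceleration).
step 5: 13 + 6 → 19
step 6: 19 + 8 → 27
step 7: 27 + 10 → 37

37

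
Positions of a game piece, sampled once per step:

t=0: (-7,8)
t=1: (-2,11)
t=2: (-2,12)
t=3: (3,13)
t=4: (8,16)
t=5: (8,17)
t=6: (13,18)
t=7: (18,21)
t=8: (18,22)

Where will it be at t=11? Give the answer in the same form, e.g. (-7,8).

(28,27)

Differencing gives (+5,+3), (+0,+1), (+5,+1), (+5,+3), (+0,+1), (+5,+1), (+5,+3), (+0,+1). This is the pattern (+5,+3), (+0,+1), (+5,+1) repeated.
step 9: apply (+5,+1) → (23,23)
step 10: apply (+5,+3) → (28,26)
step 11: apply (+0,+1) → (28,27)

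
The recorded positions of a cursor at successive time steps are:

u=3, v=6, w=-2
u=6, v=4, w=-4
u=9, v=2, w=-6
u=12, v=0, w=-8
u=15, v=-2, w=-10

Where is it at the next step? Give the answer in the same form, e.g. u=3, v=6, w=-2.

Constant displacement of (+3,-2,-2) per step.
step 5: u=15, v=-2, w=-10 + (+3,-2,-2) → u=18, v=-4, w=-12

u=18, v=-4, w=-12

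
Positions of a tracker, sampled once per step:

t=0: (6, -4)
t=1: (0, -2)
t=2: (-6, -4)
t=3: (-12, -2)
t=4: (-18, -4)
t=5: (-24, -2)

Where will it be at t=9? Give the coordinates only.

(-48, -2)

The first coordinate changes by -6 each step, so at step 9 it is 6 + 9·(-6) = -48.
The second coordinate repeats the cycle [-4, -2] with period 2; step 9 mod 2 = 1, giving -2.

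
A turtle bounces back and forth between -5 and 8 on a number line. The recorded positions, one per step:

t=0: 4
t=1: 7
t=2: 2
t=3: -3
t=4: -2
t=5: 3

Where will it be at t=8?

-2

The value travels 5 per step and bounces off the walls at -5 and 8.
  step 6: 3 → 8
  step 7: 8 → 3
  step 8: 3 → -2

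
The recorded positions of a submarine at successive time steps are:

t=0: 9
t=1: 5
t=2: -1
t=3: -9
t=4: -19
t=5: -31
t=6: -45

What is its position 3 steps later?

-99

Successive displacements: -4, -6, -8, -10, -12, -14 — each changes by -2.
step 7: -45 − 16 → -61
step 8: -61 − 18 → -79
step 9: -79 − 20 → -99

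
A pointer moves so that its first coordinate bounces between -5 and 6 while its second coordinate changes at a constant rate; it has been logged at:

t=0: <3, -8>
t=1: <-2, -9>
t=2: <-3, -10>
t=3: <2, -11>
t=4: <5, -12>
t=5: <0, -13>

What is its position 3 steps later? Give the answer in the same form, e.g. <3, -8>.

The first coordinate reflects between -5 and 6, moving 5 per step.
  step 6: 0 → -5
  step 7: -5 → 0
  step 8: 0 → 5
The second coordinate changes by -1 each step: at step 8 it is -16.

<5, -16>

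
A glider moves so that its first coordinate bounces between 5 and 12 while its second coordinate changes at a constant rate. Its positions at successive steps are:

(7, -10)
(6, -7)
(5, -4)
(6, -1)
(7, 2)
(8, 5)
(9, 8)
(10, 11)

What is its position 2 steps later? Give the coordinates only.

(12, 17)

The first coordinate reflects between 5 and 12, moving 1 per step.
  step 8: 10 → 11
  step 9: 11 → 12
The second coordinate changes by +3 each step: at step 9 it is 17.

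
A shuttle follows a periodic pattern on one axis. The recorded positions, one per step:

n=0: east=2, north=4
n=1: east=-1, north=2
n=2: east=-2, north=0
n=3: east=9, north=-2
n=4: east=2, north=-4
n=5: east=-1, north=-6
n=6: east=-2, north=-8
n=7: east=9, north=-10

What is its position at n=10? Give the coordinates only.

east=-2, north=-16

The east coordinate repeats the cycle [2, -1, -2, 9] with period 4; step 10 mod 4 = 2, giving -2.
The north coordinate changes by -2 each step, so at step 10 it is 4 + 10·(-2) = -16.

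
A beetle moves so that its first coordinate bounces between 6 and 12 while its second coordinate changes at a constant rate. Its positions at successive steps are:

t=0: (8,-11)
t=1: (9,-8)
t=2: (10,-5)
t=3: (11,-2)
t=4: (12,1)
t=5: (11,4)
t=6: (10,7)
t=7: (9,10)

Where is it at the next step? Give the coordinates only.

(8,13)

The first coordinate reflects between 6 and 12, moving 1 per step.
  step 8: 9 → 8
The second coordinate changes by +3 each step: at step 8 it is 13.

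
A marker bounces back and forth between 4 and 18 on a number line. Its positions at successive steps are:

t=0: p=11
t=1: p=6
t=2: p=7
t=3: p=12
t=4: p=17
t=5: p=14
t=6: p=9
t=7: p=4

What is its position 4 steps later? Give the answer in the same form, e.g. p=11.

The value travels 5 per step and bounces off the walls at 4 and 18.
  step 8: 4 → 9
  step 9: 9 → 14
  step 10: 14 → 17
  step 11: 17 → 12

p=12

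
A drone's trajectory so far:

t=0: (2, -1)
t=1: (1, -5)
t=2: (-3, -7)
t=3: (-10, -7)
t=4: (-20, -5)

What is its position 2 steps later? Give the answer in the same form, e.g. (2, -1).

First differences are (-1, -4), (-4, -2), (-7, +0), (-10, +2); their common second difference is (-3, +2) (constant acceleration).
step 5: (-20, -5) + (-13, +4) → (-33, -1)
step 6: (-33, -1) + (-16, +6) → (-49, 5)

(-49, 5)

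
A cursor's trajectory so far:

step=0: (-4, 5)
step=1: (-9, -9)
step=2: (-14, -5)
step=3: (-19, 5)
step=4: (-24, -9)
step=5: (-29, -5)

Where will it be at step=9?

The first coordinate changes by -5 each step, so at step 9 it is -4 + 9·(-5) = -49.
The second coordinate repeats the cycle [5, -9, -5] with period 3; step 9 mod 3 = 0, giving 5.

(-49, 5)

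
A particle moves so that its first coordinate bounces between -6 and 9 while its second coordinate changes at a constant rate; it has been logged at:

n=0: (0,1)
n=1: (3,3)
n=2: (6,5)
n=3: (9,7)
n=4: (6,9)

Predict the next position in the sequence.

(3,11)

The first coordinate reflects between -6 and 9, moving 3 per step.
  step 5: 6 → 3
The second coordinate changes by +2 each step: at step 5 it is 11.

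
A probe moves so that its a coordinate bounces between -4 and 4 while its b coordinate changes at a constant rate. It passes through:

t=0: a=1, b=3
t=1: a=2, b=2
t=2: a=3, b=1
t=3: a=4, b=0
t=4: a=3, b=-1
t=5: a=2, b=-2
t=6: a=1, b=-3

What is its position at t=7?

The a coordinate reflects between -4 and 4, moving 1 per step.
  step 7: 1 → 0
The b coordinate changes by -1 each step: at step 7 it is -4.

a=0, b=-4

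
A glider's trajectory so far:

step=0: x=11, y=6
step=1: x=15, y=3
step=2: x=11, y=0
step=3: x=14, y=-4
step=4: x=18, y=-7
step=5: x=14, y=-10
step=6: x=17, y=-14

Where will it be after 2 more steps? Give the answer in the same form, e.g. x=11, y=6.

x=17, y=-20

The moves between consecutive positions are (+4, -3), (-4, -3), (+3, -4), (+4, -3), (-4, -3), (+3, -4); they repeat the 3-cycle [(+4, -3), (-4, -3), (+3, -4)].
step 7: apply (+4, -3) → x=21, y=-17
step 8: apply (-4, -3) → x=17, y=-20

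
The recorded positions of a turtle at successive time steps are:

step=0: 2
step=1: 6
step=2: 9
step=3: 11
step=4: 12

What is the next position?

12

First differences are +4, +3, +2, +1; their common second difference is -1 (constant acceleration).
step 5: 12 + 0 → 12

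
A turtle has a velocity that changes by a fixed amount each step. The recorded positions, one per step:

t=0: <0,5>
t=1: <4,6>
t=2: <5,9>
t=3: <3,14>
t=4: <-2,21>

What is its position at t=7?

Taking differences between consecutive positions: <+4,+1>, <+1,+3>, <-2,+5>, <-5,+7>. These grow by <-3,+2> each step.
step 5: <-2,21> + <-8,+9> → <-10,30>
step 6: <-10,30> + <-11,+11> → <-21,41>
step 7: <-21,41> + <-14,+13> → <-35,54>

<-35,54>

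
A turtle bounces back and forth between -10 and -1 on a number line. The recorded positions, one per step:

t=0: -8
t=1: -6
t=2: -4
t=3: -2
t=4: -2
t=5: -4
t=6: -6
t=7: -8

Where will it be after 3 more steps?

-6

The value reflects between -10 and -1, moving 2 per step.
  step 8: -8 → -10
  step 9: -10 → -8
  step 10: -8 → -6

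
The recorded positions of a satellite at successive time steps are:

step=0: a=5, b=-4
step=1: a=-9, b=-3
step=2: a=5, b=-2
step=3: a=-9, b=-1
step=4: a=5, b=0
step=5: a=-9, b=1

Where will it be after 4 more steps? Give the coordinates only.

a=-9, b=5

A: cycles through 5, -9 every 2 steps. Step 9 lands at position 1 of the cycle → -9.
B: linear, +1 per step → 5 at step 9.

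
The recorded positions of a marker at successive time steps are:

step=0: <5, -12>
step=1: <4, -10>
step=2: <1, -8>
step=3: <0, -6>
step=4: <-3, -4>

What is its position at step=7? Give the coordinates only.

<-8, 2>

Step-to-step displacements: <-1, +2>, <-3, +2>, <-1, +2>, <-3, +2> — a repeating cycle of length 2.
step 5: apply <-1, +2> → <-4, -2>
step 6: apply <-3, +2> → <-7, 0>
step 7: apply <-1, +2> → <-8, 2>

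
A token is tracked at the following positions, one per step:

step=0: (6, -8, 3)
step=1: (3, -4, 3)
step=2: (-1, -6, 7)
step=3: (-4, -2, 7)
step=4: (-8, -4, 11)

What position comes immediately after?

The moves between consecutive positions are (-3, +4, +0), (-4, -2, +4), (-3, +4, +0), (-4, -2, +4); they repeat the 2-cycle [(-3, +4, +0), (-4, -2, +4)].
step 5: apply (-3, +4, +0) → (-11, 0, 11)

(-11, 0, 11)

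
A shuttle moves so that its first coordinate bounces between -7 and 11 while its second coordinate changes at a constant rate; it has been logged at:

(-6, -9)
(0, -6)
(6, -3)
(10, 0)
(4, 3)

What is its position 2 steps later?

(-6, 9)

The first coordinate travels 6 per step and bounces off the walls at -7 and 11.
  step 5: 4 → -2
  step 6: -2 → -6
The second coordinate changes by +3 each step: at step 6 it is 9.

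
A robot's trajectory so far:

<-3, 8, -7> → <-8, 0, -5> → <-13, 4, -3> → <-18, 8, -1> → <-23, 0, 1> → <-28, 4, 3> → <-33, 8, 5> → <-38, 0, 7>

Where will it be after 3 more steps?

<-53, 0, 13>

The first coordinate changes by -5 each step, so at step 10 it is -3 + 10·(-5) = -53.
The second coordinate repeats the cycle [8, 0, 4] with period 3; step 10 mod 3 = 1, giving 0.
The third coordinate changes by +2 each step, so at step 10 it is -7 + 10·(2) = 13.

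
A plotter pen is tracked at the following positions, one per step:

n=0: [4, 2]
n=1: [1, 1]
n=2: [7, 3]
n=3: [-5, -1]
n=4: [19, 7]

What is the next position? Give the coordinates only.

[-29, -9]

The jumps are [-3, -1], [+6, +2], [-12, -4], [+24, +8] — a geometric progression with ratio -2.
step 5: [19, 7] + [-48, -16] → [-29, -9]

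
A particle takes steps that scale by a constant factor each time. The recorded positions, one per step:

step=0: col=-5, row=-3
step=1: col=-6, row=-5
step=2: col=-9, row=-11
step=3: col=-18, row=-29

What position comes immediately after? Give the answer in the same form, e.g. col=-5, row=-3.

Consecutive displacements (-1,-2), (-3,-6), (-9,-18) scale by a factor of 3 each step.
step 4: col=-18, row=-29 + (-27,-54) → col=-45, row=-83

col=-45, row=-83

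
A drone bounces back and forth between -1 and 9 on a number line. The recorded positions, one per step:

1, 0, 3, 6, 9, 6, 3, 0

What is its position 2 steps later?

4

The value travels 3 per step and bounces off the walls at -1 and 9.
  step 8: 0 → 1
  step 9: 1 → 4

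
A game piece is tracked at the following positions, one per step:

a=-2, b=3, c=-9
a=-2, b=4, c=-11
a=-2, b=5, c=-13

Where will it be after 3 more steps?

a=-2, b=8, c=-19

Each step adds (+0, +1, -2) to the position.
step 3: a=-2, b=5, c=-13 + (+0, +1, -2) → a=-2, b=6, c=-15
step 4: a=-2, b=6, c=-15 + (+0, +1, -2) → a=-2, b=7, c=-17
step 5: a=-2, b=7, c=-17 + (+0, +1, -2) → a=-2, b=8, c=-19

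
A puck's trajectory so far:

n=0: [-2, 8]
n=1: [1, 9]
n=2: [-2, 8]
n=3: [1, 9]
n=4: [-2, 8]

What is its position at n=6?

[-2, 8]

Step-to-step displacements: [+3, +1], [-3, -1], [+3, +1], [-3, -1]; each is -1× the previous.
step 5: [-2, 8] + [+3, +1] → [1, 9]
step 6: [1, 9] + [-3, -1] → [-2, 8]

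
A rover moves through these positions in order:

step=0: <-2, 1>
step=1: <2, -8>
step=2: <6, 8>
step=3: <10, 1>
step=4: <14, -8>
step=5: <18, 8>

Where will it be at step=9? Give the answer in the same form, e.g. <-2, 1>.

<34, 1>

First: linear, +4 per step → 34 at step 9.
Second: cycles through 1, -8, 8 every 3 steps. Step 9 lands at position 0 of the cycle → 1.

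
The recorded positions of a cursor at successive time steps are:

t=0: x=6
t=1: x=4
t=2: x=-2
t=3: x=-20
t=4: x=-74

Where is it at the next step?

x=-236

Step-to-step displacements: -2, -6, -18, -54; each is 3× the previous.
step 5: -74 − 162 → x=-236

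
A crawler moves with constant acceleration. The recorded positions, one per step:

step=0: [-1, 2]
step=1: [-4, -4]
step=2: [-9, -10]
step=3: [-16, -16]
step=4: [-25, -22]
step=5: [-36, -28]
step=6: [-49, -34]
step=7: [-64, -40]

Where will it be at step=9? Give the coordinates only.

[-100, -52]

Taking differences between consecutive positions: [-3, -6], [-5, -6], [-7, -6], [-9, -6], [-11, -6], [-13, -6], [-15, -6]. These grow by [-2, +0] each step.
step 8: [-64, -40] + [-17, -6] → [-81, -46]
step 9: [-81, -46] + [-19, -6] → [-100, -52]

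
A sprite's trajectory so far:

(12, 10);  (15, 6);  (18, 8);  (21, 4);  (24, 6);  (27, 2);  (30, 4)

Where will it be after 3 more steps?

Differencing gives (+3, -4), (+3, +2), (+3, -4), (+3, +2), (+3, -4), (+3, +2). This is the pattern (+3, -4), (+3, +2) repeated.
step 7: apply (+3, -4) → (33, 0)
step 8: apply (+3, +2) → (36, 2)
step 9: apply (+3, -4) → (39, -2)

(39, -2)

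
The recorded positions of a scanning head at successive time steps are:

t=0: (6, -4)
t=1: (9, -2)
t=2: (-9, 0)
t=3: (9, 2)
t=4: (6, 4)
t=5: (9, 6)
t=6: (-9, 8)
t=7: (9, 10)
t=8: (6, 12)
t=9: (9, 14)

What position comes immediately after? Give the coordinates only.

First: cycles through 6, 9, -9, 9 every 4 steps. Step 10 lands at position 2 of the cycle → -9.
Second: linear, +2 per step → 16 at step 10.

(-9, 16)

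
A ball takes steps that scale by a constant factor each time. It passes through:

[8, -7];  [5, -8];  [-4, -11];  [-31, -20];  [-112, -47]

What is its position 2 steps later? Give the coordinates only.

[-1084, -371]

Consecutive displacements [-3, -1], [-9, -3], [-27, -9], [-81, -27] scale by a factor of 3 each step.
step 5: [-112, -47] + [-243, -81] → [-355, -128]
step 6: [-355, -128] + [-729, -243] → [-1084, -371]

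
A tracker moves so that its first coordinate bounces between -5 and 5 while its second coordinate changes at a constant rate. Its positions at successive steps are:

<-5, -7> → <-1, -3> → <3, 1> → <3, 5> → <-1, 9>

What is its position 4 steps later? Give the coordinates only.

The first coordinate reflects between -5 and 5, moving 4 per step.
  step 5: -1 → -5
  step 6: -5 → -1
  step 7: -1 → 3
  step 8: 3 → 3
The second coordinate changes by +4 each step: at step 8 it is 25.

<3, 25>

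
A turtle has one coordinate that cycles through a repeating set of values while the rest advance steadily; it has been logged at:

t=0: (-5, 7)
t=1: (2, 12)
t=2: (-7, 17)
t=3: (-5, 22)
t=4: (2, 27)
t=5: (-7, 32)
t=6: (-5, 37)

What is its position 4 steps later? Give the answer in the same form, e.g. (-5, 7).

The first coordinate repeats the cycle [-5, 2, -7] with period 3; step 10 mod 3 = 1, giving 2.
The second coordinate changes by +5 each step, so at step 10 it is 7 + 10·(5) = 57.

(2, 57)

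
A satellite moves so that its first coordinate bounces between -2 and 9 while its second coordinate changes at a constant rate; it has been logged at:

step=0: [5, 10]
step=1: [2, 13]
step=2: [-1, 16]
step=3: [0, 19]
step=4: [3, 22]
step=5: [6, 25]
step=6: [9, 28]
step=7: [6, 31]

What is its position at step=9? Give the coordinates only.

The first coordinate reflects between -2 and 9, moving 3 per step.
  step 8: 6 → 3
  step 9: 3 → 0
The second coordinate changes by +3 each step: at step 9 it is 37.

[0, 37]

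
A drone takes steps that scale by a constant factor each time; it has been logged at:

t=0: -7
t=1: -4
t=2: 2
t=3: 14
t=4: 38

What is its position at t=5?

The jumps are +3, +6, +12, +24 — a geometric progression with ratio 2.
step 5: 38 + 48 → 86

86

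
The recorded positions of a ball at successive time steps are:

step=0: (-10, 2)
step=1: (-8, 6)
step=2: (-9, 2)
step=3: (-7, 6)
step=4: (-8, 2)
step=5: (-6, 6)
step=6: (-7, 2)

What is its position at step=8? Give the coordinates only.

The moves between consecutive positions are (+2, +4), (-1, -4), (+2, +4), (-1, -4), (+2, +4), (-1, -4); they repeat the 2-cycle [(+2, +4), (-1, -4)].
step 7: apply (+2, +4) → (-5, 6)
step 8: apply (-1, -4) → (-6, 2)

(-6, 2)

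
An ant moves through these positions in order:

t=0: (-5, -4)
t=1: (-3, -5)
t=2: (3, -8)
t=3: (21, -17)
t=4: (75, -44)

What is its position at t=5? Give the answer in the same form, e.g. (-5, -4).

(237, -125)

Consecutive displacements (+2, -1), (+6, -3), (+18, -9), (+54, -27) scale by a factor of 3 each step.
step 5: (75, -44) + (+162, -81) → (237, -125)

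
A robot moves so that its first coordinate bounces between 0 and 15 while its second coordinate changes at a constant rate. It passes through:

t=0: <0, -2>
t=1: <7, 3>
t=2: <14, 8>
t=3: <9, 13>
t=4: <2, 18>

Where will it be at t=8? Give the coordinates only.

The first coordinate travels 7 per step and bounces off the walls at 0 and 15.
  step 5: 2 → 5
  step 6: 5 → 12
  step 7: 12 → 11
  step 8: 11 → 4
The second coordinate changes by +5 each step: at step 8 it is 38.

<4, 38>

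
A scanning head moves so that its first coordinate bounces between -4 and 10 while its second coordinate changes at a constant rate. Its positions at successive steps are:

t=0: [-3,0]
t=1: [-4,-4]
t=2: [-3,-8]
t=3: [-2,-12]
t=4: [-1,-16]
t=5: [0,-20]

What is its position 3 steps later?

[3,-32]

The first coordinate travels 1 per step and bounces off the walls at -4 and 10.
  step 6: 0 → 1
  step 7: 1 → 2
  step 8: 2 → 3
The second coordinate changes by -4 each step: at step 8 it is -32.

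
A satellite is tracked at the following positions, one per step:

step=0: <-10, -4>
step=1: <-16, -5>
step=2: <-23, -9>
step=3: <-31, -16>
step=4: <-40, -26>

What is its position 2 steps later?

<-61, -55>

First differences are <-6, -1>, <-7, -4>, <-8, -7>, <-9, -10>; their common second difference is <-1, -3> (constant acceleration).
step 5: <-40, -26> + <-10, -13> → <-50, -39>
step 6: <-50, -39> + <-11, -16> → <-61, -55>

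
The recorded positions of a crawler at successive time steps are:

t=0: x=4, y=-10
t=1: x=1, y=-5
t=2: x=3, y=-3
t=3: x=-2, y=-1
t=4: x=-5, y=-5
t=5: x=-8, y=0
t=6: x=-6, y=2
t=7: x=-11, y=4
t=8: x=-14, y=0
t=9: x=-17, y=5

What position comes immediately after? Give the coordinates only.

Differencing gives (-3, +5), (+2, +2), (-5, +2), (-3, -4), (-3, +5), (+2, +2), (-5, +2), (-3, -4), (-3, +5). This is the pattern (-3, +5), (+2, +2), (-5, +2), (-3, -4) repeated.
step 10: apply (+2, +2) → x=-15, y=7

x=-15, y=7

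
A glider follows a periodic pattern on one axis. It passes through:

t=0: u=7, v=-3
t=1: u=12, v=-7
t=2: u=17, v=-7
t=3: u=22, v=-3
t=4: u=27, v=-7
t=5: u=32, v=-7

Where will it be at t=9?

U: linear, +5 per step → 52 at step 9.
V: cycles through -3, -7, -7 every 3 steps. Step 9 lands at position 0 of the cycle → -3.

u=52, v=-3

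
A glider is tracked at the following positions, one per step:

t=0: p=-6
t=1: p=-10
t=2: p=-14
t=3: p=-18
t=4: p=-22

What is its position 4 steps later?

Constant displacement of -4 per step.
step 5: -22 − 4 → p=-26
step 6: -26 − 4 → p=-30
step 7: -30 − 4 → p=-34
step 8: -34 − 4 → p=-38

p=-38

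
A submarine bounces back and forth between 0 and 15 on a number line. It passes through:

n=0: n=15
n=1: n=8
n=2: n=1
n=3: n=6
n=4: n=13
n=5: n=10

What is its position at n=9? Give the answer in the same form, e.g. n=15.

The value travels 7 per step and bounces off the walls at 0 and 15.
  step 6: 10 → 3
  step 7: 3 → 4
  step 8: 4 → 11
  step 9: 11 → 12

n=12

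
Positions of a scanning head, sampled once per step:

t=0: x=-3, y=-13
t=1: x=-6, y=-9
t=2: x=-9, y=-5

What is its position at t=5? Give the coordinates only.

Constant displacement of (-3, +4) per step.
step 3: x=-9, y=-5 + (-3, +4) → x=-12, y=-1
step 4: x=-12, y=-1 + (-3, +4) → x=-15, y=3
step 5: x=-15, y=3 + (-3, +4) → x=-18, y=7

x=-18, y=7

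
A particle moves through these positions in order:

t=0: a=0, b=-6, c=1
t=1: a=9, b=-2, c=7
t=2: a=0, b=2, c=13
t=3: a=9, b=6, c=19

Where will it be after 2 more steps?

a=9, b=14, c=31

The a coordinate repeats the cycle [0, 9] with period 2; step 5 mod 2 = 1, giving 9.
The b coordinate changes by +4 each step, so at step 5 it is -6 + 5·(4) = 14.
The c coordinate changes by +6 each step, so at step 5 it is 1 + 5·(6) = 31.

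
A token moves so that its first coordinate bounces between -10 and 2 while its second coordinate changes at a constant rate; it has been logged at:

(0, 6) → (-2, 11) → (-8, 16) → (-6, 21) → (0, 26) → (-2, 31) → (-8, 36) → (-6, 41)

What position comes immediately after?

The first coordinate reflects between -10 and 2, moving 6 per step.
  step 8: -6 → 0
The second coordinate changes by +5 each step: at step 8 it is 46.

(0, 46)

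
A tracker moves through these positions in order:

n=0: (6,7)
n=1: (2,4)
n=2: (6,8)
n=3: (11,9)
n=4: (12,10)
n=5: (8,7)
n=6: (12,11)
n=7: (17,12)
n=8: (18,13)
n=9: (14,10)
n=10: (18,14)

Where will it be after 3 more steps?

(20,13)

The moves between consecutive positions are (-4,-3), (+4,+4), (+5,+1), (+1,+1), (-4,-3), (+4,+4), (+5,+1), (+1,+1), (-4,-3), (+4,+4); they repeat the 4-cycle [(-4,-3), (+4,+4), (+5,+1), (+1,+1)].
step 11: apply (+5,+1) → (23,15)
step 12: apply (+1,+1) → (24,16)
step 13: apply (-4,-3) → (20,13)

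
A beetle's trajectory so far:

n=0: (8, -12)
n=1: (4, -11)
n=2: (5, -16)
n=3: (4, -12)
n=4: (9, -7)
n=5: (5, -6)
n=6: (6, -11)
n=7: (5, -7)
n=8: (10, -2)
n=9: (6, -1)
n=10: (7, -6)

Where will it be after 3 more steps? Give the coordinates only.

(7, 4)

Step-to-step displacements: (-4, +1), (+1, -5), (-1, +4), (+5, +5), (-4, +1), (+1, -5), (-1, +4), (+5, +5), (-4, +1), (+1, -5) — a repeating cycle of length 4.
step 11: apply (-1, +4) → (6, -2)
step 12: apply (+5, +5) → (11, 3)
step 13: apply (-4, +1) → (7, 4)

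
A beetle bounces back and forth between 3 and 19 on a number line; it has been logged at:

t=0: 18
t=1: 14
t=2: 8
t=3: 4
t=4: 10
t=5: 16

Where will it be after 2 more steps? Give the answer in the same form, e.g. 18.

10

The value reflects between 3 and 19, moving 6 per step.
  step 6: 16 → 16
  step 7: 16 → 10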